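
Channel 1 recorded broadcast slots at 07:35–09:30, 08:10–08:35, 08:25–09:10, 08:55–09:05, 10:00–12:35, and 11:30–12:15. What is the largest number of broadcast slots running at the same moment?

3

Walk the sorted start/end points keeping a running depth.
The depth first hits 3 at 08:25.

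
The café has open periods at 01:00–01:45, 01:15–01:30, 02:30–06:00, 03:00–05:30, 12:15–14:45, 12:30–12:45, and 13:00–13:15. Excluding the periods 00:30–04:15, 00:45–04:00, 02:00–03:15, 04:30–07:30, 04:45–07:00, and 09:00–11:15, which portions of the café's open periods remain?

04:15-04:30, 12:15-14:45

First set merges to 01:00-01:45, 02:30-06:00, 12:15-14:45.
Second set merges to 00:30-04:15, 04:30-07:30, 09:00-11:15.
01:00-01:45: fully covered by B → removed.
02:30-06:00 minus B → 04:15-04:30.
12:15-14:45: no B overlap → unchanged.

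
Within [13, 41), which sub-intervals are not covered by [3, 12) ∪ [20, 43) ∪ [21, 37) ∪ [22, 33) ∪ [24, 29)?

[13, 20)

After merging, the occupied span is [3, 12), [20, 43).
Uncovered inside [13, 41): [13, 20).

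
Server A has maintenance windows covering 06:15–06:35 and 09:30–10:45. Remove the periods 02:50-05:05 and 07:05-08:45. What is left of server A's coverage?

06:15–06:35: no B overlap → unchanged.
09:30–10:45: no B overlap → unchanged.

06:15–06:35, 09:30–10:45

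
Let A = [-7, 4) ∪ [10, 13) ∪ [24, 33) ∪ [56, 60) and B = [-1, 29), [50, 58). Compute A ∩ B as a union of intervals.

[-1, 4) ∪ [10, 13) ∪ [24, 29) ∪ [56, 58)

[-7, 4) overlaps B on [-1, 4).
[10, 13) overlaps B on [10, 13).
[24, 33) overlaps B on [24, 29).
[56, 60) overlaps B on [56, 58).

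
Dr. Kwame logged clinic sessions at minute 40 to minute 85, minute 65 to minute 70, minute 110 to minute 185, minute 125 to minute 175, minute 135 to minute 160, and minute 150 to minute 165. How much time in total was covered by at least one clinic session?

Merged: minute 40 to minute 85, minute 110 to minute 185.
Lengths: 45 minutes + 75 minutes = 120 minutes.

120 minutes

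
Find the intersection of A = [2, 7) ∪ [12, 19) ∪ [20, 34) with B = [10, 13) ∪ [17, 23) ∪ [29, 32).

[12, 13) ∪ [17, 19) ∪ [20, 23) ∪ [29, 32)

[2, 7): no overlap with the second set.
[12, 19) meets the second set on [12, 13), [17, 19).
[20, 34) meets the second set on [20, 23), [29, 32).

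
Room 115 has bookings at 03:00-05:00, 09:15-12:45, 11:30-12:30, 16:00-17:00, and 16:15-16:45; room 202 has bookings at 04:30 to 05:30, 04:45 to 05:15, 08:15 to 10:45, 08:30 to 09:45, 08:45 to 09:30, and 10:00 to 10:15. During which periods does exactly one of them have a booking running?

03:00-04:30, 05:00-05:30, 08:15-09:15, 10:45-12:45, 16:00-17:00

First set merges to 03:00-05:00, 09:15-12:45, 16:00-17:00.
Second set merges to 04:30-05:30, 08:15-10:45.
A but not B: 03:00-04:30, 10:45-12:45, 16:00-17:00.
B but not A: 05:00-05:30, 08:15-09:15.
Combining gives A △ B.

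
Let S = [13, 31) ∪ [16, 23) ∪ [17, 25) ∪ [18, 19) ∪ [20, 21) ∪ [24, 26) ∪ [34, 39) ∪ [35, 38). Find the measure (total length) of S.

Merged: [13, 31), [34, 39).
Lengths: 18 + 5 = 23.

23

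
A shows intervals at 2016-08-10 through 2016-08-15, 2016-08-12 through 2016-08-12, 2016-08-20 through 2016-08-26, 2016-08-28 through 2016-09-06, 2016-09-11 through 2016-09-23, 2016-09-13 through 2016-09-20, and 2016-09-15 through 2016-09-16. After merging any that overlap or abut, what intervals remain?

2016-08-10 through 2016-08-15, 2016-08-20 through 2016-08-26, 2016-08-28 through 2016-09-06, 2016-09-11 through 2016-09-23

2016-08-12 through 2016-08-12 overlaps/touches 2016-08-10 through 2016-08-15 → extend to 2016-08-10 through 2016-08-15.
2016-08-20 through 2016-08-26 is disjoint → start new block.
2016-08-28 through 2016-09-06 is disjoint → start new block.
2016-09-11 through 2016-09-23 is disjoint → start new block.
2016-09-13 through 2016-09-20 overlaps/touches 2016-09-11 through 2016-09-23 → extend to 2016-09-11 through 2016-09-23.
2016-09-15 through 2016-09-16 overlaps/touches 2016-09-11 through 2016-09-23 → extend to 2016-09-11 through 2016-09-23.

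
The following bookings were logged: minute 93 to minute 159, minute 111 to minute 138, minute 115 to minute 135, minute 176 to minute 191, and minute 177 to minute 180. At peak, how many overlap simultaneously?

3

Sweep endpoints in order; track running count of active intervals.
Peak of 3 reached at minute 115.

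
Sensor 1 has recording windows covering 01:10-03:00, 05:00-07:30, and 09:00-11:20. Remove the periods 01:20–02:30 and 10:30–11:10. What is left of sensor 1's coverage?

01:10–01:20, 02:30–03:00, 05:00–07:30, 09:00–10:30, 11:10–11:20

01:10–03:00 with B removed leaves 01:10–01:20, 02:30–03:00.
05:00–07:30 is untouched.
09:00–11:20 with B removed leaves 09:00–10:30, 11:10–11:20.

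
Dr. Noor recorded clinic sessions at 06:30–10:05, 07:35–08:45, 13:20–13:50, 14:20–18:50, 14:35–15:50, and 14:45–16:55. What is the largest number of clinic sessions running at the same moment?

3

Walk the sorted start/end points keeping a running depth.
The depth first hits 3 at 14:45.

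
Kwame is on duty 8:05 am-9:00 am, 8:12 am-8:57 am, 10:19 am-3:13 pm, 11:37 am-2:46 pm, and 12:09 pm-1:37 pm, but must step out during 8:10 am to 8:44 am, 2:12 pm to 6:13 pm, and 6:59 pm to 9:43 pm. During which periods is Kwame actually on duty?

A, merged: 8:05 am-9:00 am, 10:19 am-3:13 pm.
8:05 am-9:00 am with B removed leaves 8:05 am-8:10 am, 8:44 am-9:00 am.
10:19 am-3:13 pm with B removed leaves 10:19 am-2:12 pm.

8:05 am-8:10 am, 8:44 am-9:00 am, 10:19 am-2:12 pm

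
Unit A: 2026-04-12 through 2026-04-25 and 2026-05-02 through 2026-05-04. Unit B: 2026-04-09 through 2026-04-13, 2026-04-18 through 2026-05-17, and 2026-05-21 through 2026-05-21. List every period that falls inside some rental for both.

2026-04-12 through 2026-04-25 ∩ B → 2026-04-12 through 2026-04-13, 2026-04-18 through 2026-04-25.
2026-05-02 through 2026-05-04 ∩ B → 2026-05-02 through 2026-05-04.

2026-04-12 through 2026-04-13, 2026-04-18 through 2026-04-25, 2026-05-02 through 2026-05-04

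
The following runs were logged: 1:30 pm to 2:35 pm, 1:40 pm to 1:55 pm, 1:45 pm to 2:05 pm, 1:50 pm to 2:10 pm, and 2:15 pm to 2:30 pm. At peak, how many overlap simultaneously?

4

At 1:50 pm, 4 of the intervals are simultaneously active.
No point has more.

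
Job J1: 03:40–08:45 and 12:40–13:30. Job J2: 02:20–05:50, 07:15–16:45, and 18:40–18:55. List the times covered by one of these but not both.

02:20–03:40, 05:50–07:15, 08:45–12:40, 13:30–16:45, 18:40–18:55

Only in the first: 05:50–07:15.
Only in the second: 02:20–03:40, 08:45–12:40, 13:30–16:45, 18:40–18:55.
Together these are the periods covered by exactly one.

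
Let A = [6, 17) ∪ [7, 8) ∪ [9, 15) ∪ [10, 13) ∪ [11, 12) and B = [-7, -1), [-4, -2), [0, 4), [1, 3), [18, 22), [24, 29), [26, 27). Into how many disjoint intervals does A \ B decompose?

First set merges to [6, 17).
Second set merges to [-7, -1), [0, 4), [18, 22), [24, 29).
A \ B = [6, 17).
That is 1 disjoint piece.

1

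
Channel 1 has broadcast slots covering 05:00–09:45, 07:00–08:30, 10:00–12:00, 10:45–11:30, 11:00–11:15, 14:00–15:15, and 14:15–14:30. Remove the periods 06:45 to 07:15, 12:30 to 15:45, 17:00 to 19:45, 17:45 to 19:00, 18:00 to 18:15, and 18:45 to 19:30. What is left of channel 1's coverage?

05:00-06:45, 07:15-09:45, 10:00-12:00

First set merges to 05:00-09:45, 10:00-12:00, 14:00-15:15.
Second set merges to 06:45-07:15, 12:30-15:45, 17:00-19:45.
05:00-09:45 \ B = 05:00-06:45, 07:15-09:45.
10:00-12:00: nothing removed.
14:00-15:15: entirely removed.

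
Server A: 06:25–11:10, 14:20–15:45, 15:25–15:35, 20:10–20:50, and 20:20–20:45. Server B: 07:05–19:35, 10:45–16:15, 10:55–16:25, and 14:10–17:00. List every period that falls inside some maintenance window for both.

07:05–11:10, 14:20–15:45

First set merges to 06:25–11:10, 14:20–15:45, 20:10–20:50.
Second set merges to 07:05–19:35.
06:25–11:10 meets the second set on 07:05–11:10.
14:20–15:45 meets the second set on 14:20–15:45.
20:10–20:50: no overlap with the second set.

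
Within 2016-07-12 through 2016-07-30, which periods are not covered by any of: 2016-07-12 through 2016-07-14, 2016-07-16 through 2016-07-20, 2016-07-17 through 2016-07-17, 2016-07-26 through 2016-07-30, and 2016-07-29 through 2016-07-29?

2016-07-15 through 2016-07-15, 2016-07-21 through 2016-07-25

Covered (merged): 2016-07-12 through 2016-07-14, 2016-07-16 through 2016-07-20, 2016-07-26 through 2016-07-30.
Gaps within 2016-07-12 through 2016-07-30: 2016-07-15 through 2016-07-15, 2016-07-21 through 2016-07-25.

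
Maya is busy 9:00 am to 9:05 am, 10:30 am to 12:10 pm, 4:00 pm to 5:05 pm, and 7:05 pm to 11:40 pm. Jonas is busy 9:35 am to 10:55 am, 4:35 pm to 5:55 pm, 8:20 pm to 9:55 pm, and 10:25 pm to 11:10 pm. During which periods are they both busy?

9:00 am-9:05 am falls entirely outside B.
10:30 am-12:10 pm overlaps B on 10:30 am-10:55 am.
4:00 pm-5:05 pm overlaps B on 4:35 pm-5:05 pm.
7:05 pm-11:40 pm overlaps B on 8:20 pm-9:55 pm, 10:25 pm-11:10 pm.

10:30 am-10:55 am, 4:35 pm-5:05 pm, 8:20 pm-9:55 pm, 10:25 pm-11:10 pm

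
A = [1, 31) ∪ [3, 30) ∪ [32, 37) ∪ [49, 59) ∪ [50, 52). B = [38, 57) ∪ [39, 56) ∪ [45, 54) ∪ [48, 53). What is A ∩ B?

[49, 57)

A, merged: [1, 31), [32, 37), [49, 59).
B, merged: [38, 57).
[1, 31) falls entirely outside B.
[32, 37) falls entirely outside B.
[49, 59) overlaps B on [49, 57).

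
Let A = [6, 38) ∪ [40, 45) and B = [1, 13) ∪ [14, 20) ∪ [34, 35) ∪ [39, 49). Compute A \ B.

[6, 38) \ B = [13, 14), [20, 34), [35, 38).
[40, 45): entirely removed.

[13, 14) ∪ [20, 34) ∪ [35, 38)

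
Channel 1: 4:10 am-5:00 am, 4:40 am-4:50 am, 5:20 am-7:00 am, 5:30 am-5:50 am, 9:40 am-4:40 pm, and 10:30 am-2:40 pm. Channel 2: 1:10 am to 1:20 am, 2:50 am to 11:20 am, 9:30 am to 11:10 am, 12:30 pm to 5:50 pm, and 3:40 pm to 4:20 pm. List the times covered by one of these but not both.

1:10 am–1:20 am, 2:50 am–4:10 am, 5:00 am–5:20 am, 7:00 am–9:40 am, 11:20 am–12:30 pm, 4:40 pm–5:50 pm

First set merges to 4:10 am–5:00 am, 5:20 am–7:00 am, 9:40 am–4:40 pm.
Second set merges to 1:10 am–1:20 am, 2:50 am–11:20 am, 12:30 pm–5:50 pm.
A but not B: 11:20 am–12:30 pm.
B but not A: 1:10 am–1:20 am, 2:50 am–4:10 am, 5:00 am–5:20 am, 7:00 am–9:40 am, 4:40 pm–5:50 pm.
Combining gives A △ B.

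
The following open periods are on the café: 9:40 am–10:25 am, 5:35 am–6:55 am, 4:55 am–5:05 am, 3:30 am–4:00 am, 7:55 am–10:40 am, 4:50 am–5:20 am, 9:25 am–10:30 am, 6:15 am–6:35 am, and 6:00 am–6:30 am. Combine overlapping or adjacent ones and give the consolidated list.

3:30 am-4:00 am, 4:50 am-5:20 am, 5:35 am-6:55 am, 7:55 am-10:40 am

Sort by start: 3:30 am-4:00 am, 4:50 am-5:20 am, 4:55 am-5:05 am, 5:35 am-6:55 am, 6:00 am-6:30 am, 6:15 am-6:35 am, 7:55 am-10:40 am, 9:25 am-10:30 am, 9:40 am-10:25 am.
4:50 am-5:20 am is disjoint → start new block.
4:55 am-5:05 am overlaps/touches 4:50 am-5:20 am → extend to 4:50 am-5:20 am.
5:35 am-6:55 am is disjoint → start new block.
6:00 am-6:30 am overlaps/touches 5:35 am-6:55 am → extend to 5:35 am-6:55 am.
6:15 am-6:35 am overlaps/touches 5:35 am-6:55 am → extend to 5:35 am-6:55 am.
7:55 am-10:40 am is disjoint → start new block.
9:25 am-10:30 am overlaps/touches 7:55 am-10:40 am → extend to 7:55 am-10:40 am.
9:40 am-10:25 am overlaps/touches 7:55 am-10:40 am → extend to 7:55 am-10:40 am.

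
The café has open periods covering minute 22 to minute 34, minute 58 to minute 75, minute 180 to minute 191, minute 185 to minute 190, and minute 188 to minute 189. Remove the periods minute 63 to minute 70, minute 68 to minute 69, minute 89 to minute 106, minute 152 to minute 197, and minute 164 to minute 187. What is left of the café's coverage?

minute 22 to minute 34, minute 58 to minute 63, minute 70 to minute 75

A, merged: minute 22 to minute 34, minute 58 to minute 75, minute 180 to minute 191.
B, merged: minute 63 to minute 70, minute 89 to minute 106, minute 152 to minute 197.
minute 22 to minute 34 is untouched.
minute 58 to minute 75 with B removed leaves minute 58 to minute 63, minute 70 to minute 75.
minute 180 to minute 191 lies entirely inside B → drops out.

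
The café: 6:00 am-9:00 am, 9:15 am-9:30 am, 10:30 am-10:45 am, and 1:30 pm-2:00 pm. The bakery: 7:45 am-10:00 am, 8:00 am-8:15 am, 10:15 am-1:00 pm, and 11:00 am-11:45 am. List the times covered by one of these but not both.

6:00 am-7:45 am, 9:00 am-9:15 am, 9:30 am-10:00 am, 10:15 am-10:30 am, 10:45 am-1:00 pm, 1:30 pm-2:00 pm

Merge the second list: 7:45 am-10:00 am, 10:15 am-1:00 pm.
A but not B: 6:00 am-7:45 am, 1:30 pm-2:00 pm.
B but not A: 9:00 am-9:15 am, 9:30 am-10:00 am, 10:15 am-10:30 am, 10:45 am-1:00 pm.
Combining gives A △ B.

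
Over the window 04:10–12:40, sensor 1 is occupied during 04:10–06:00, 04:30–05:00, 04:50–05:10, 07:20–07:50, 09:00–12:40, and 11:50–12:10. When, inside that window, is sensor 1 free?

06:00-07:20, 07:50-09:00

Covered (merged): 04:10-06:00, 07:20-07:50, 09:00-12:40.
Uncovered inside 04:10-12:40: 06:00-07:20, 07:50-09:00.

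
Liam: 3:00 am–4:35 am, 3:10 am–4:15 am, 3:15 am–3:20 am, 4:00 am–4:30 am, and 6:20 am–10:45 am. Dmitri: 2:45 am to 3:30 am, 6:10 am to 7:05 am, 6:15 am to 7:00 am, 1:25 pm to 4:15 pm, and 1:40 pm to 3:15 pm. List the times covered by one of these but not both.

2:45 am–3:00 am, 3:30 am–4:35 am, 6:10 am–6:20 am, 7:05 am–10:45 am, 1:25 pm–4:15 pm

A, merged: 3:00 am–4:35 am, 6:20 am–10:45 am.
B, merged: 2:45 am–3:30 am, 6:10 am–7:05 am, 1:25 pm–4:15 pm.
A but not B: 3:30 am–4:35 am, 7:05 am–10:45 am.
B but not A: 2:45 am–3:00 am, 6:10 am–6:20 am, 1:25 pm–4:15 pm.
Combining gives A △ B.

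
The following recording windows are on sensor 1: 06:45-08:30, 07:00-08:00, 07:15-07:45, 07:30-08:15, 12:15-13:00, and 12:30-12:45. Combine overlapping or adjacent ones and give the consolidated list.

07:00–08:00 overlaps/touches 06:45–08:30 → extend to 06:45–08:30.
07:15–07:45 overlaps/touches 06:45–08:30 → extend to 06:45–08:30.
07:30–08:15 overlaps/touches 06:45–08:30 → extend to 06:45–08:30.
12:15–13:00 is disjoint → start new block.
12:30–12:45 overlaps/touches 12:15–13:00 → extend to 12:15–13:00.

06:45–08:30, 12:15–13:00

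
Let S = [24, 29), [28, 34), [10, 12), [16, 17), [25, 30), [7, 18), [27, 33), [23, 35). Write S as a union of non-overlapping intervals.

Sort by start: [7, 18), [10, 12), [16, 17), [23, 35), [24, 29), [25, 30), [27, 33), [28, 34).
[10, 12) overlaps/touches [7, 18) → extend to [7, 18).
[16, 17) overlaps/touches [7, 18) → extend to [7, 18).
[23, 35) is disjoint → start new block.
[24, 29) overlaps/touches [23, 35) → extend to [23, 35).
[25, 30) overlaps/touches [23, 35) → extend to [23, 35).
[27, 33) overlaps/touches [23, 35) → extend to [23, 35).
[28, 34) overlaps/touches [23, 35) → extend to [23, 35).

[7, 18) ∪ [23, 35)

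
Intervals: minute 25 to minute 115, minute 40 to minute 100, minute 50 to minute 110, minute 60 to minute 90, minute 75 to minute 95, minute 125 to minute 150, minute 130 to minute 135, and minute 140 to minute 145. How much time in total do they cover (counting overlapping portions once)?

115 minutes

Merged: minute 25 to minute 115, minute 125 to minute 150.
Lengths: 90 minutes + 25 minutes = 115 minutes.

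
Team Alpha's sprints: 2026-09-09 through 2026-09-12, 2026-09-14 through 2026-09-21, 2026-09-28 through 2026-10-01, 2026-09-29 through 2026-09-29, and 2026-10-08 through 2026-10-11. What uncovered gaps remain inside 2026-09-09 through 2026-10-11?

2026-09-13 through 2026-09-13, 2026-09-22 through 2026-09-27, 2026-10-02 through 2026-10-07

The merged coverage is 2026-09-09 through 2026-09-12, 2026-09-14 through 2026-09-21, 2026-09-28 through 2026-10-01, 2026-10-08 through 2026-10-11.
Uncovered inside 2026-09-09 through 2026-10-11: 2026-09-13 through 2026-09-13, 2026-09-22 through 2026-09-27, 2026-10-02 through 2026-10-07.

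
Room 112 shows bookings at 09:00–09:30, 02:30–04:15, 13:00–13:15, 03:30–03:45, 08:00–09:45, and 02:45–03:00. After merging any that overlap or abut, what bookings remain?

Sort by start: 02:30-04:15, 02:45-03:00, 03:30-03:45, 08:00-09:45, 09:00-09:30, 13:00-13:15.
02:45-03:00 overlaps/touches 02:30-04:15 → extend to 02:30-04:15.
03:30-03:45 overlaps/touches 02:30-04:15 → extend to 02:30-04:15.
08:00-09:45 is disjoint → start new block.
09:00-09:30 overlaps/touches 08:00-09:45 → extend to 08:00-09:45.
13:00-13:15 is disjoint → start new block.

02:30-04:15, 08:00-09:45, 13:00-13:15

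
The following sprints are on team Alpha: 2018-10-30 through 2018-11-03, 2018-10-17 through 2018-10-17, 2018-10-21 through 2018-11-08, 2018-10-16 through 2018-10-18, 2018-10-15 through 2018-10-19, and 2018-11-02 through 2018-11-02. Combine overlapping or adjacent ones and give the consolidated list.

2018-10-15 through 2018-10-19, 2018-10-21 through 2018-11-08

Sort by start: 2018-10-15 through 2018-10-19, 2018-10-16 through 2018-10-18, 2018-10-17 through 2018-10-17, 2018-10-21 through 2018-11-08, 2018-10-30 through 2018-11-03, 2018-11-02 through 2018-11-02.
2018-10-16 through 2018-10-18 overlaps/touches 2018-10-15 through 2018-10-19 → extend to 2018-10-15 through 2018-10-19.
2018-10-17 through 2018-10-17 overlaps/touches 2018-10-15 through 2018-10-19 → extend to 2018-10-15 through 2018-10-19.
2018-10-21 through 2018-11-08 is disjoint → start new block.
2018-10-30 through 2018-11-03 overlaps/touches 2018-10-21 through 2018-11-08 → extend to 2018-10-21 through 2018-11-08.
2018-11-02 through 2018-11-02 overlaps/touches 2018-10-21 through 2018-11-08 → extend to 2018-10-21 through 2018-11-08.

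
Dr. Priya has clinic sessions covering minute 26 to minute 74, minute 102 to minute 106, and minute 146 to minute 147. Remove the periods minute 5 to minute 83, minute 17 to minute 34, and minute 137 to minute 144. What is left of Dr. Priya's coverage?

Merge the second list: minute 5 to minute 83, minute 137 to minute 144.
minute 26 to minute 74 lies entirely inside B → drops out.
minute 102 to minute 106 is untouched.
minute 146 to minute 147 is untouched.

minute 102 to minute 106, minute 146 to minute 147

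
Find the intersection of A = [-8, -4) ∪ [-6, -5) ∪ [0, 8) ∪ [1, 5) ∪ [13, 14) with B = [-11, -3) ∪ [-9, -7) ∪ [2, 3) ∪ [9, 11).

[-8, -4) ∪ [2, 3)

A, merged: [-8, -4), [0, 8), [13, 14).
B, merged: [-11, -3), [2, 3), [9, 11).
[-8, -4) meets the second set on [-8, -4).
[0, 8) meets the second set on [2, 3).
[13, 14): no overlap with the second set.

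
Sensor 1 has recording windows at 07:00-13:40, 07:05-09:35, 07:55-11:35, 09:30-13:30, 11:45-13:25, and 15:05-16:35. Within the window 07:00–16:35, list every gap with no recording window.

13:40–15:05

After merging, the occupied span is 07:00–13:40, 15:05–16:35.
Complement within 07:00–16:35: 13:40–15:05.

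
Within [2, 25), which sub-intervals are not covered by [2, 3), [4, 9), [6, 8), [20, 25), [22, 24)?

[3, 4) ∪ [9, 20)

The merged coverage is [2, 3), [4, 9), [20, 25).
Gaps within [2, 25): [3, 4), [9, 20).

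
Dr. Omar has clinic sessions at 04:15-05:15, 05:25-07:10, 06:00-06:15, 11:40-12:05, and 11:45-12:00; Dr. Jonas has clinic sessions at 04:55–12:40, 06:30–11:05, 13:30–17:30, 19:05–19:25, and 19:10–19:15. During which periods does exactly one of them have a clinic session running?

Merge the first list: 04:15-05:15, 05:25-07:10, 11:40-12:05.
Merge the second list: 04:55-12:40, 13:30-17:30, 19:05-19:25.
Only in the first: 04:15-04:55.
Only in the second: 05:15-05:25, 07:10-11:40, 12:05-12:40, 13:30-17:30, 19:05-19:25.
Together these are the periods covered by exactly one.

04:15-04:55, 05:15-05:25, 07:10-11:40, 12:05-12:40, 13:30-17:30, 19:05-19:25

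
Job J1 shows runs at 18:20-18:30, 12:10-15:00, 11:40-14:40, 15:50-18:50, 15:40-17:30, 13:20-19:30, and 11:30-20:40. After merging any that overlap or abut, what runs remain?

Sort by start: 11:30–20:40, 11:40–14:40, 12:10–15:00, 13:20–19:30, 15:40–17:30, 15:50–18:50, 18:20–18:30.
11:40–14:40 overlaps/touches 11:30–20:40 → extend to 11:30–20:40.
12:10–15:00 overlaps/touches 11:30–20:40 → extend to 11:30–20:40.
13:20–19:30 overlaps/touches 11:30–20:40 → extend to 11:30–20:40.
15:40–17:30 overlaps/touches 11:30–20:40 → extend to 11:30–20:40.
15:50–18:50 overlaps/touches 11:30–20:40 → extend to 11:30–20:40.
18:20–18:30 overlaps/touches 11:30–20:40 → extend to 11:30–20:40.

11:30–20:40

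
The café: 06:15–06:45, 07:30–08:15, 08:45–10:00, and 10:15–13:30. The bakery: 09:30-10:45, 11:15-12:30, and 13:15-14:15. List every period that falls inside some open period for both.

09:30–10:00, 10:15–10:45, 11:15–12:30, 13:15–13:30

06:15–06:45 falls entirely outside B.
07:30–08:15 falls entirely outside B.
08:45–10:00 overlaps B on 09:30–10:00.
10:15–13:30 overlaps B on 10:15–10:45, 11:15–12:30, 13:15–13:30.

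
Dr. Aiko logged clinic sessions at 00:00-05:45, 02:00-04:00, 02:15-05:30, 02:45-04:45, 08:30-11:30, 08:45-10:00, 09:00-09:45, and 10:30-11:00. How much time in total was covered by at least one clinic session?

Merged: 00:00–05:45, 08:30–11:30.
Lengths: 5 h 45 min + 3 h = 8 h 45 min.

8 h 45 min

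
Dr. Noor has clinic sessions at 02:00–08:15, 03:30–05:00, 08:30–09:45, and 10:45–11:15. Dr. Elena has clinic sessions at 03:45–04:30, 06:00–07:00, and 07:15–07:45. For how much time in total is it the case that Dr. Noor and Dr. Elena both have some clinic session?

2 h 15 min

Merge the first list: 02:00-08:15, 08:30-09:45, 10:45-11:15.
A ∩ B = 03:45-04:30, 06:00-07:00, 07:15-07:45.
Total: 45 min + 1 h + 30 min = 2 h 15 min.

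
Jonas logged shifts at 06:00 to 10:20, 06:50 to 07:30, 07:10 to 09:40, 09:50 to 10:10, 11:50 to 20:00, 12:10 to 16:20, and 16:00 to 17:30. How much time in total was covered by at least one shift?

Merged: 06:00–10:20, 11:50–20:00.
Lengths: 4 h 20 min + 8 h 10 min = 12 h 30 min.

12 h 30 min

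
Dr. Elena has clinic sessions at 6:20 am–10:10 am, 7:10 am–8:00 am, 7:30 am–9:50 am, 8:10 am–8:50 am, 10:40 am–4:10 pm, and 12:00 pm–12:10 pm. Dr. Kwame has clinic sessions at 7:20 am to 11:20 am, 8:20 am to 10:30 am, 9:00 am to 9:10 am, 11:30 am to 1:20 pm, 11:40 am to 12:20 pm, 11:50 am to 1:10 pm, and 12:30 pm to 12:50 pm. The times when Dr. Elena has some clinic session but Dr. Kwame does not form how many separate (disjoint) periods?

3

First set merges to 6:20 am–10:10 am, 10:40 am–4:10 pm.
Second set merges to 7:20 am–11:20 am, 11:30 am–1:20 pm.
A \ B = 6:20 am–7:20 am, 11:20 am–11:30 am, 1:20 pm–4:10 pm.
That is 3 disjoint pieces.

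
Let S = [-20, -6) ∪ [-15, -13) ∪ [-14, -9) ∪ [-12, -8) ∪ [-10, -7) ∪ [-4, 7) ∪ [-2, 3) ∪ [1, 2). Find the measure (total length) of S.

Merged: [-20, -6), [-4, 7).
Lengths: 14 + 11 = 25.

25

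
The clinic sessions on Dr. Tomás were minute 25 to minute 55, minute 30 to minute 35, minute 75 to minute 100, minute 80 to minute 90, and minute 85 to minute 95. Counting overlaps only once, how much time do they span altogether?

Merged: minute 25 to minute 55, minute 75 to minute 100.
Lengths: 30 minutes + 25 minutes = 55 minutes.

55 minutes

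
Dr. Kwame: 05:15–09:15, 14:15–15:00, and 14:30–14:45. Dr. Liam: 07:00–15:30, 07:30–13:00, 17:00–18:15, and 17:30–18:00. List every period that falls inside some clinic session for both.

First set merges to 05:15–09:15, 14:15–15:00.
Second set merges to 07:00–15:30, 17:00–18:15.
05:15–09:15 meets the second set on 07:00–09:15.
14:15–15:00 meets the second set on 14:15–15:00.

07:00–09:15, 14:15–15:00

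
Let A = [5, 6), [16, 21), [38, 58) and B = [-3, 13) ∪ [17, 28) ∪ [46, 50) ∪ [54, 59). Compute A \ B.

[5, 6): entirely removed.
[16, 21) \ B = [16, 17).
[38, 58) \ B = [38, 46), [50, 54).

[16, 17) ∪ [38, 46) ∪ [50, 54)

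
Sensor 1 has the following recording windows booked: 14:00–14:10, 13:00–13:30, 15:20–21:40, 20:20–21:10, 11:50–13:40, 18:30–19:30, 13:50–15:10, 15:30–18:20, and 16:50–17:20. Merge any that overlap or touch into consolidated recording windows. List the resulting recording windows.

Sort by start: 11:50-13:40, 13:00-13:30, 13:50-15:10, 14:00-14:10, 15:20-21:40, 15:30-18:20, 16:50-17:20, 18:30-19:30, 20:20-21:10.
13:00-13:30 overlaps/touches 11:50-13:40 → extend to 11:50-13:40.
13:50-15:10 is disjoint → start new block.
14:00-14:10 overlaps/touches 13:50-15:10 → extend to 13:50-15:10.
15:20-21:40 is disjoint → start new block.
15:30-18:20 overlaps/touches 15:20-21:40 → extend to 15:20-21:40.
16:50-17:20 overlaps/touches 15:20-21:40 → extend to 15:20-21:40.
18:30-19:30 overlaps/touches 15:20-21:40 → extend to 15:20-21:40.
20:20-21:10 overlaps/touches 15:20-21:40 → extend to 15:20-21:40.

11:50-13:40, 13:50-15:10, 15:20-21:40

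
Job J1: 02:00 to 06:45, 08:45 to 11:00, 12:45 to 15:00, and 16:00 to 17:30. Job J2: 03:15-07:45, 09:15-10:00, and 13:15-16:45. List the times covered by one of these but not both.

02:00–03:15, 06:45–07:45, 08:45–09:15, 10:00–11:00, 12:45–13:15, 15:00–16:00, 16:45–17:30

Only in the first: 02:00–03:15, 08:45–09:15, 10:00–11:00, 12:45–13:15, 16:45–17:30.
Only in the second: 06:45–07:45, 15:00–16:00.
Together these are the periods covered by exactly one.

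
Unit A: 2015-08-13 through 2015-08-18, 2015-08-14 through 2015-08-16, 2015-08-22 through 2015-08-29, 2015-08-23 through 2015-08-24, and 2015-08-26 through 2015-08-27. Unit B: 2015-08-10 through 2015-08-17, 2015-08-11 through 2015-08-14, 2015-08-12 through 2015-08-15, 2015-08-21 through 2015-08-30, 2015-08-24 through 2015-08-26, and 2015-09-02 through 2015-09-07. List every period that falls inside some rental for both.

First set merges to 2015-08-13 through 2015-08-18, 2015-08-22 through 2015-08-29.
Second set merges to 2015-08-10 through 2015-08-17, 2015-08-21 through 2015-08-30, 2015-09-02 through 2015-09-07.
2015-08-13 through 2015-08-18 meets the second set on 2015-08-13 through 2015-08-17.
2015-08-22 through 2015-08-29 meets the second set on 2015-08-22 through 2015-08-29.

2015-08-13 through 2015-08-17, 2015-08-22 through 2015-08-29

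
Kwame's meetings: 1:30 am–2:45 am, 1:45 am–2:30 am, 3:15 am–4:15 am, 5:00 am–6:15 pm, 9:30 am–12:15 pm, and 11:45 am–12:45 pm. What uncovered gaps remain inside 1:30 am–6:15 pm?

2:45 am-3:15 am, 4:15 am-5:00 am

The merged coverage is 1:30 am-2:45 am, 3:15 am-4:15 am, 5:00 am-6:15 pm.
Gaps within 1:30 am-6:15 pm: 2:45 am-3:15 am, 4:15 am-5:00 am.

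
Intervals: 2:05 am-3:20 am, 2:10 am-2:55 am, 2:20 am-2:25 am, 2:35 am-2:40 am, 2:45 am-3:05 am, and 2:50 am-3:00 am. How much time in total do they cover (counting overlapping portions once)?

Merged: 2:05 am–3:20 am.
Length: 1 h 15 min.

1 h 15 min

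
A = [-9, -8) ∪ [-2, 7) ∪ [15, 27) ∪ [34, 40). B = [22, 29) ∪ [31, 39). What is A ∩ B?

[-9, -8) meets no B interval.
[-2, 7) meets no B interval.
[15, 27) ∩ B → [22, 27).
[34, 40) ∩ B → [34, 39).

[22, 27) ∪ [34, 39)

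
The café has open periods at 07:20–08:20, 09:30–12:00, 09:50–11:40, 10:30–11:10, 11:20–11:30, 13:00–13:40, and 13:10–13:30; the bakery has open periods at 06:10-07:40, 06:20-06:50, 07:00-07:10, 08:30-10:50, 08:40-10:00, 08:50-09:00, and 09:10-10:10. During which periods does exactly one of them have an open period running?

First set merges to 07:20–08:20, 09:30–12:00, 13:00–13:40.
Second set merges to 06:10–07:40, 08:30–10:50.
A but not B: 07:40–08:20, 10:50–12:00, 13:00–13:40.
B but not A: 06:10–07:20, 08:30–09:30.
Combining gives A △ B.

06:10–07:20, 07:40–08:20, 08:30–09:30, 10:50–12:00, 13:00–13:40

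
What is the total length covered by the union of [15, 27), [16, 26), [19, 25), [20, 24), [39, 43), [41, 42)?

Merged: [15, 27), [39, 43).
Lengths: 12 + 4 = 16.

16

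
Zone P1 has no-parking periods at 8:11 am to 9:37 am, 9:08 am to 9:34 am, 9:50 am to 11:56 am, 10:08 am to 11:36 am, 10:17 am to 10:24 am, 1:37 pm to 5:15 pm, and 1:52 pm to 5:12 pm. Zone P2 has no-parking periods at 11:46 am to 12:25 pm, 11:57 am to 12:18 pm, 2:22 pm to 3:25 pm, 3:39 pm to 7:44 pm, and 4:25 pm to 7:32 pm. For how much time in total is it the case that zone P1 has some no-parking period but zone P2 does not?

A, merged: 8:11 am-9:37 am, 9:50 am-11:56 am, 1:37 pm-5:15 pm.
B, merged: 11:46 am-12:25 pm, 2:22 pm-3:25 pm, 3:39 pm-7:44 pm.
A \ B = 8:11 am-9:37 am, 9:50 am-11:46 am, 1:37 pm-2:22 pm, 3:25 pm-3:39 pm.
Total: 1 h 26 min + 1 h 56 min + 45 min + 14 min = 4 h 21 min.

4 h 21 min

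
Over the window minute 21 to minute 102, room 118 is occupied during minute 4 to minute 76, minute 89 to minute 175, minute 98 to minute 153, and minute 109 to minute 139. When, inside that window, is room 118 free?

After merging, the occupied span is minute 4 to minute 76, minute 89 to minute 175.
Gaps within minute 21 to minute 102: minute 76 to minute 89.

minute 76 to minute 89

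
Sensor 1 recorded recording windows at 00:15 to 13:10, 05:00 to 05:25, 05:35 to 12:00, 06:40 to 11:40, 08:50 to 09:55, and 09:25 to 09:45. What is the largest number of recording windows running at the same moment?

5

Walk the sorted start/end points keeping a running depth.
The depth first hits 5 at 09:25.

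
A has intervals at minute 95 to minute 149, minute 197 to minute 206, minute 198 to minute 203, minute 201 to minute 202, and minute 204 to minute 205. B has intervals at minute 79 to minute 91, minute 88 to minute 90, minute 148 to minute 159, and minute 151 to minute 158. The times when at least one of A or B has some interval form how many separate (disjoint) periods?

Merge the first list: minute 95 to minute 149, minute 197 to minute 206.
Merge the second list: minute 79 to minute 91, minute 148 to minute 159.
A ∪ B = minute 79 to minute 91, minute 95 to minute 159, minute 197 to minute 206.
That is 3 disjoint pieces.

3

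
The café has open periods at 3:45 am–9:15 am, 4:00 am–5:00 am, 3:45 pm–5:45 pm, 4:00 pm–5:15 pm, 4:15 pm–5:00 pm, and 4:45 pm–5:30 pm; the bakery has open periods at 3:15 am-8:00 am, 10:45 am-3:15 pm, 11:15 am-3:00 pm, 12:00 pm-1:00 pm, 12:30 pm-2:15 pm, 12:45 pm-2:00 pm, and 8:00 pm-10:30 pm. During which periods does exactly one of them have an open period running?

3:15 am–3:45 am, 8:00 am–9:15 am, 10:45 am–3:15 pm, 3:45 pm–5:45 pm, 8:00 pm–10:30 pm

Merge the first list: 3:45 am–9:15 am, 3:45 pm–5:45 pm.
Merge the second list: 3:15 am–8:00 am, 10:45 am–3:15 pm, 8:00 pm–10:30 pm.
Only in the first: 8:00 am–9:15 am, 3:45 pm–5:45 pm.
Only in the second: 3:15 am–3:45 am, 10:45 am–3:15 pm, 8:00 pm–10:30 pm.
Together these are the periods covered by exactly one.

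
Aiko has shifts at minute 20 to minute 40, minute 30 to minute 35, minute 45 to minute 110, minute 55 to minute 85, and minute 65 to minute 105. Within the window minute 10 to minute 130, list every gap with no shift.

minute 10 to minute 20, minute 40 to minute 45, minute 110 to minute 130

The merged coverage is minute 20 to minute 40, minute 45 to minute 110.
Gaps within minute 10 to minute 130: minute 10 to minute 20, minute 40 to minute 45, minute 110 to minute 130.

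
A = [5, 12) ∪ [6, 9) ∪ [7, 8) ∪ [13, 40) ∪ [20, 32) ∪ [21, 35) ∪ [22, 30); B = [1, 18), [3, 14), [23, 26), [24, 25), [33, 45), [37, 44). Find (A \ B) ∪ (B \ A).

First set merges to [5, 12), [13, 40).
Second set merges to [1, 18), [23, 26), [33, 45).
Only in the first: [18, 23), [26, 33).
Only in the second: [1, 5), [12, 13), [40, 45).
Together these are the periods covered by exactly one.

[1, 5) ∪ [12, 13) ∪ [18, 23) ∪ [26, 33) ∪ [40, 45)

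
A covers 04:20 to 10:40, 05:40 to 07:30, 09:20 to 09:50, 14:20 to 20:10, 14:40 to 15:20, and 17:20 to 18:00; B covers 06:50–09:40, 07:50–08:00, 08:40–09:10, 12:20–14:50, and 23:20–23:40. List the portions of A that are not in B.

First set merges to 04:20–10:40, 14:20–20:10.
Second set merges to 06:50–09:40, 12:20–14:50, 23:20–23:40.
04:20–10:40 \ B = 04:20–06:50, 09:40–10:40.
14:20–20:10 \ B = 14:50–20:10.

04:20–06:50, 09:40–10:40, 14:50–20:10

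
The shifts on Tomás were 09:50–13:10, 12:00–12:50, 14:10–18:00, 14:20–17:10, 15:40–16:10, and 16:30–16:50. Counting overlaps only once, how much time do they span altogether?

7 h 10 min

Merged: 09:50-13:10, 14:10-18:00.
Lengths: 3 h 20 min + 3 h 50 min = 7 h 10 min.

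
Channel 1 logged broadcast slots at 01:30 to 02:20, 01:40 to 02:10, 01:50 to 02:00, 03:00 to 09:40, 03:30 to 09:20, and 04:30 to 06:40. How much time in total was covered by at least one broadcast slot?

7 h 30 min

Merged: 01:30–02:20, 03:00–09:40.
Lengths: 50 min + 6 h 40 min = 7 h 30 min.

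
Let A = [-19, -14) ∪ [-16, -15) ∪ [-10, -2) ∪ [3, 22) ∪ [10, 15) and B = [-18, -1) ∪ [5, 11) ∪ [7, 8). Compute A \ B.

Merge the first list: [-19, -14), [-10, -2), [3, 22).
Merge the second list: [-18, -1), [5, 11).
[-19, -14) minus B → [-19, -18).
[-10, -2): fully covered by B → removed.
[3, 22) minus B → [3, 5), [11, 22).

[-19, -18) ∪ [3, 5) ∪ [11, 22)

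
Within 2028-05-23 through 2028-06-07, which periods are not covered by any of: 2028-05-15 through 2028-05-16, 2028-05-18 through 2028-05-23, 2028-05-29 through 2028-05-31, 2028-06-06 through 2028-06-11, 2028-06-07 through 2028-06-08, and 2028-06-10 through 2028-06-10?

2028-05-24 through 2028-05-28, 2028-06-01 through 2028-06-05

Covered (merged): 2028-05-15 through 2028-05-16, 2028-05-18 through 2028-05-23, 2028-05-29 through 2028-05-31, 2028-06-06 through 2028-06-11.
Uncovered inside 2028-05-23 through 2028-06-07: 2028-05-24 through 2028-05-28, 2028-06-01 through 2028-06-05.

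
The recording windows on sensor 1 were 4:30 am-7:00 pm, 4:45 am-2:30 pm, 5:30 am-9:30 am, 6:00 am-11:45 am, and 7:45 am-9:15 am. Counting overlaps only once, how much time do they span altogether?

14 h 30 min

Merged: 4:30 am–7:00 pm.
Length: 14 h 30 min.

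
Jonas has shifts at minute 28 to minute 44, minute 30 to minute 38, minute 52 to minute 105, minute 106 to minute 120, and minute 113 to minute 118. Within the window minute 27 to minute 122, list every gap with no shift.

minute 27 to minute 28, minute 44 to minute 52, minute 105 to minute 106, minute 120 to minute 122

The merged coverage is minute 28 to minute 44, minute 52 to minute 105, minute 106 to minute 120.
Uncovered inside minute 27 to minute 122: minute 27 to minute 28, minute 44 to minute 52, minute 105 to minute 106, minute 120 to minute 122.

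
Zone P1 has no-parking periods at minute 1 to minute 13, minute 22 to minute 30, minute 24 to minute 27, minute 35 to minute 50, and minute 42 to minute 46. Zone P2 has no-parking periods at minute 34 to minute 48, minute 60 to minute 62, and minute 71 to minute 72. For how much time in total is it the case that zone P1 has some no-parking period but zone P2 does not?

22 minutes

First set merges to minute 1 to minute 13, minute 22 to minute 30, minute 35 to minute 50.
A \ B = minute 1 to minute 13, minute 22 to minute 30, minute 48 to minute 50.
Total: 12 minutes + 8 minutes + 2 minutes = 22 minutes.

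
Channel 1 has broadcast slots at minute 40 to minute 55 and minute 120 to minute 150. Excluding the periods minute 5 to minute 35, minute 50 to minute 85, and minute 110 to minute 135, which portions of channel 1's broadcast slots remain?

minute 40 to minute 55 with B removed leaves minute 40 to minute 50.
minute 120 to minute 150 with B removed leaves minute 135 to minute 150.

minute 40 to minute 50, minute 135 to minute 150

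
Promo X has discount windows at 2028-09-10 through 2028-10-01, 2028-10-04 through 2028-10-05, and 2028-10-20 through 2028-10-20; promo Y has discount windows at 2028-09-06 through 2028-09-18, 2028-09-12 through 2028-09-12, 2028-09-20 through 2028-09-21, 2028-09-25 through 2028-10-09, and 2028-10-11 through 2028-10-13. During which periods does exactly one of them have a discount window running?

2028-09-06 through 2028-09-09, 2028-09-19 through 2028-09-19, 2028-09-22 through 2028-09-24, 2028-10-02 through 2028-10-03, 2028-10-06 through 2028-10-09, 2028-10-11 through 2028-10-13, 2028-10-20 through 2028-10-20

Second set merges to 2028-09-06 through 2028-09-18, 2028-09-20 through 2028-09-21, 2028-09-25 through 2028-10-09, 2028-10-11 through 2028-10-13.
Only in the first: 2028-09-19 through 2028-09-19, 2028-09-22 through 2028-09-24, 2028-10-20 through 2028-10-20.
Only in the second: 2028-09-06 through 2028-09-09, 2028-10-02 through 2028-10-03, 2028-10-06 through 2028-10-09, 2028-10-11 through 2028-10-13.
Together these are the periods covered by exactly one.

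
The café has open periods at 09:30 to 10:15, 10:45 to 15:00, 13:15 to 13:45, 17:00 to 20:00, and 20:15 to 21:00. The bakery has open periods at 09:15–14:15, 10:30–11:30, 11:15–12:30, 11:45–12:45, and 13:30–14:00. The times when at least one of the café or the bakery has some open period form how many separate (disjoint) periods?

3

First set merges to 09:30-10:15, 10:45-15:00, 17:00-20:00, 20:15-21:00.
Second set merges to 09:15-14:15.
A ∪ B = 09:15-15:00, 17:00-20:00, 20:15-21:00.
That is 3 disjoint pieces.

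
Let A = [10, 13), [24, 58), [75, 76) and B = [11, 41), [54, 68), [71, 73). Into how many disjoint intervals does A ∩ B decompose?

3

A ∩ B = [11, 13), [24, 41), [54, 58).
That is 3 disjoint pieces.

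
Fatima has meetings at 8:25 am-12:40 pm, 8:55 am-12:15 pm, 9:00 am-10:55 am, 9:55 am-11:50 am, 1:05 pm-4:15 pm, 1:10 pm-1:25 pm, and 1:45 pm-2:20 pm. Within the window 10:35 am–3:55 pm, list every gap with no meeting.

The merged coverage is 8:25 am-12:40 pm, 1:05 pm-4:15 pm.
Uncovered inside 10:35 am-3:55 pm: 12:40 pm-1:05 pm.

12:40 pm-1:05 pm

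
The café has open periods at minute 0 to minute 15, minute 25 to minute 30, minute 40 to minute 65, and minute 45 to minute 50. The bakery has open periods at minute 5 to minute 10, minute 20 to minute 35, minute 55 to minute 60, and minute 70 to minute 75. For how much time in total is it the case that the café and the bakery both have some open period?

Merge the first list: minute 0 to minute 15, minute 25 to minute 30, minute 40 to minute 65.
A ∩ B = minute 5 to minute 10, minute 25 to minute 30, minute 55 to minute 60.
Total: 5 minutes + 5 minutes + 5 minutes = 15 minutes.

15 minutes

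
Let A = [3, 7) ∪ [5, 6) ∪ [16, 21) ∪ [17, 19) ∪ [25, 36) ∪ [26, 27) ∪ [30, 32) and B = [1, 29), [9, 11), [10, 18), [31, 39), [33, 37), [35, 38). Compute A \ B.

A, merged: [3, 7), [16, 21), [25, 36).
B, merged: [1, 29), [31, 39).
[3, 7): fully covered by B → removed.
[16, 21): fully covered by B → removed.
[25, 36) minus B → [29, 31).

[29, 31)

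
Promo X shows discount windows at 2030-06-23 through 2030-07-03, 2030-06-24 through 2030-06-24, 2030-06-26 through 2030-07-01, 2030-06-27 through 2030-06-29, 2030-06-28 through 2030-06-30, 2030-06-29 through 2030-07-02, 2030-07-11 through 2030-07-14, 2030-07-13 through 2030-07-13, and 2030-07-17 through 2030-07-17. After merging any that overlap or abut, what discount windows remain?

2030-06-23 through 2030-07-03, 2030-07-11 through 2030-07-14, 2030-07-17 through 2030-07-17

2030-06-24 through 2030-06-24 overlaps/touches 2030-06-23 through 2030-07-03 → extend to 2030-06-23 through 2030-07-03.
2030-06-26 through 2030-07-01 overlaps/touches 2030-06-23 through 2030-07-03 → extend to 2030-06-23 through 2030-07-03.
2030-06-27 through 2030-06-29 overlaps/touches 2030-06-23 through 2030-07-03 → extend to 2030-06-23 through 2030-07-03.
2030-06-28 through 2030-06-30 overlaps/touches 2030-06-23 through 2030-07-03 → extend to 2030-06-23 through 2030-07-03.
2030-06-29 through 2030-07-02 overlaps/touches 2030-06-23 through 2030-07-03 → extend to 2030-06-23 through 2030-07-03.
2030-07-11 through 2030-07-14 is disjoint → start new block.
2030-07-13 through 2030-07-13 overlaps/touches 2030-07-11 through 2030-07-14 → extend to 2030-07-11 through 2030-07-14.
2030-07-17 through 2030-07-17 is disjoint → start new block.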